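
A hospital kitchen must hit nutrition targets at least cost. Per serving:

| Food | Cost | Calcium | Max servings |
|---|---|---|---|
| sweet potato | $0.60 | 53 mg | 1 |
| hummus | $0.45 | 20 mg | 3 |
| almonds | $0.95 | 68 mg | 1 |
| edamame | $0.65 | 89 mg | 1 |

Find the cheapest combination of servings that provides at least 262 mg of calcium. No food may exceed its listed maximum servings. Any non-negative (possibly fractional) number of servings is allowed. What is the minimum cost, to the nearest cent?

Cost per mg of calcium: edamame $0.0073, sweet potato $0.0113, almonds $0.0140, hummus $0.0225.
Take 1 serving of edamame: +89.0 mg calcium for $0.65 (total $0.65, still need 173.0 mg).
Take 1 serving of sweet potato: +53.0 mg calcium for $0.60 (total $1.25, still need 120.0 mg).
Take 1 serving of almonds: +68.0 mg calcium for $0.95 (total $2.20, still need 52.0 mg).
Take 2.6 servings of hummus: +52.0 mg calcium for $1.17 (total $3.37, still need 0.0 mg).
Greedy by cheapest-per-mg is optimal for a single linear constraint, so the minimum cost is $3.37.

$3.37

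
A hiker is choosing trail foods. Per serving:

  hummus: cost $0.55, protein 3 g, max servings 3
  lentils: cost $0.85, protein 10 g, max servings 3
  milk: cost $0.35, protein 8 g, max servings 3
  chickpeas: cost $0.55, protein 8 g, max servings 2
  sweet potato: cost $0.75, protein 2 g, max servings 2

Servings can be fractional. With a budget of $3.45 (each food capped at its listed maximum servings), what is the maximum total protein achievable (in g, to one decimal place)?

Protein per dollar: milk 22.86, chickpeas 14.55, lentils 11.76, hummus 5.455, sweet potato 2.667.
Take 3 servings of milk: spends $1.05, +24.0 g protein (running total 24.0 g).
Take 2 servings of chickpeas: spends $1.10, +16.0 g protein (running total 40.0 g).
Take 1.529 servings of lentils: spends $1.30, +15.3 g protein (running total 55.3 g).
Filling greedily by protein-per-dollar is optimal for one linear limit, giving 55.3 g.

55.3 g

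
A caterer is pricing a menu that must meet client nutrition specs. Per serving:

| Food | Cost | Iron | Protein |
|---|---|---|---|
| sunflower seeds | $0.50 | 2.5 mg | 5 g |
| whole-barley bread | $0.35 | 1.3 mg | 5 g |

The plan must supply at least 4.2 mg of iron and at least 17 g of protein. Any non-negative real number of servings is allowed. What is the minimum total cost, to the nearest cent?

$1.19

The cheapest plan sits at a corner of the feasible region — with two constraints it uses at most two foods.
sunflower seeds only: max(4.2/2.5, 17/5) = 3.4 servings → $1.70.
whole-barley bread only: max(4.2/1.3, 17/5) = 3.4 servings → $1.19.
sunflower seeds + whole-barley bread: intersection lies outside the first quadrant.
Cheapest feasible corner: $1.19.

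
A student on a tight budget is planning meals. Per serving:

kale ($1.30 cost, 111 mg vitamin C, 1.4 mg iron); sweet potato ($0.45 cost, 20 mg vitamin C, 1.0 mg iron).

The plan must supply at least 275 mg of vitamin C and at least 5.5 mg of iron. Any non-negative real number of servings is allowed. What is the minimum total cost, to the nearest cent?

At the optimum either one food covers both requirements or two foods hit both targets exactly; no other combination can be cheaper.
kale only: max(275/111, 5.5/1.4) = 3.929 servings → $5.11.
sweet potato only: max(275/20, 5.5/1.0) = 13.75 servings → $6.19.
kale + sweet potato with both tight: 1.988 servings and 2.717 servings → $3.81.
Cheapest feasible corner: $3.81.

$3.81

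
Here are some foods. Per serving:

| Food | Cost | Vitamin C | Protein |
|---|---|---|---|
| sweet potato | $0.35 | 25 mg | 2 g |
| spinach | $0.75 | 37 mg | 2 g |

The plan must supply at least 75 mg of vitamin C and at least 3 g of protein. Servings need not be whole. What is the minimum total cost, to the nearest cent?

At the optimum either one food covers both requirements or two foods hit both targets exactly; no other combination can be cheaper.
sweet potato only: max(75/25, 3/2) = 3 servings → $1.05.
spinach only: max(75/37, 3/2) = 2.027 servings → $1.52.
sweet potato + spinach with both targets exact would need a negative amount; discard.
The minimum over all feasible corners is $1.05.

$1.05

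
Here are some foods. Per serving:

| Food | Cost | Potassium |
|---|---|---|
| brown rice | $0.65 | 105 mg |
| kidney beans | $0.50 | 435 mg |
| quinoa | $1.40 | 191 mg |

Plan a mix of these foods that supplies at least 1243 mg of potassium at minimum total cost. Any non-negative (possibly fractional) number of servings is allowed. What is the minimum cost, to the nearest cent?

Cost per mg of potassium: kidney beans $0.0011, brown rice $0.0062, quinoa $0.0073.
With no serving limits, use only kidney beans: 1243 mg / 435 mg = 2.857 servings × $0.50 = $1.43.

$1.43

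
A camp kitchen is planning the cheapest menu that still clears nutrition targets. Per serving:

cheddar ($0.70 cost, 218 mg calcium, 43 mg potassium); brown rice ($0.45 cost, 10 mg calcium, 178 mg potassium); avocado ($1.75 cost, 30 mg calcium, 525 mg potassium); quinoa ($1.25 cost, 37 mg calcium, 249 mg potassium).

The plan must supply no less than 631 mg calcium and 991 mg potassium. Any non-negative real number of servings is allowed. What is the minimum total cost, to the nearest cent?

Two binding constraints pin down two serving amounts, so the optimal mix uses at most two foods. The candidates are each food alone (scaled to the tighter of calcium/potassium) and each pair with both constraints tight.
cheddar only: max(631/218, 991/43) = 23.05 servings → $16.13.
brown rice only: max(631/10, 991/178) = 63.1 servings → $28.39.
avocado only: max(631/30, 991/525) = 21.03 servings → $36.81.
quinoa only: max(631/37, 991/249) = 17.05 servings → $21.32.
cheddar + brown rice with both tight: 2.669 servings and 4.923 servings → $4.08.
cheddar + avocado with both tight: 2.665 servings and 1.669 servings → $4.79.
cheddar + quinoa with both tight: 2.286 servings and 3.585 servings → $6.08.
brown rice + avocado: intersection lies outside the first quadrant.
brown rice + quinoa: intersection lies outside the first quadrant.
avocado + quinoa: intersection lies outside the first quadrant.
The minimum over all feasible corners is $4.08.

$4.08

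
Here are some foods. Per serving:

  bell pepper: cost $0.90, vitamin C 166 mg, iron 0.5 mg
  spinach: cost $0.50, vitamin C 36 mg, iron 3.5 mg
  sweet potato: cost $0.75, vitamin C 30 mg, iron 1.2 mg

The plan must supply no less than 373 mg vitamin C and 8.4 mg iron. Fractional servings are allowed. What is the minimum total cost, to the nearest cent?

Minimising a linear cost over {vitamin C ≥ 373, iron ≥ 8.4, servings ≥ 0} — the optimum is at a vertex, using one or two foods.
bell pepper only: max(373/166, 8.4/0.5) = 16.8 servings → $15.12.
spinach only: max(373/36, 8.4/3.5) = 10.36 servings → $5.18.
sweet potato only: max(373/30, 8.4/1.2) = 12.43 servings → $9.32.
bell pepper + spinach with both tight: 1.782 servings and 2.145 servings → $2.68.
bell pepper + sweet potato with both tight: 1.062 servings and 6.558 servings → $5.87.
spinach + sweet potato: the both-tight solution has a negative serving — not a feasible corner.
So the least-cost plan costs $2.68.

$2.68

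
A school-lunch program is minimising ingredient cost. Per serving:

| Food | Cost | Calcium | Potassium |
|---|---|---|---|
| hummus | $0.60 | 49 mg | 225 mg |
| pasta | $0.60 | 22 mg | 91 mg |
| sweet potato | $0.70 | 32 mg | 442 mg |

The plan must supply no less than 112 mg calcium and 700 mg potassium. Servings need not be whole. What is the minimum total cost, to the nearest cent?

$1.57

hummus only: max(112/49, 700/225) = 3.111 servings → $1.87.
pasta only: max(112/22, 700/91) = 7.692 servings → $4.62.
sweet potato only: max(112/32, 700/442) = 3.5 servings → $2.45.
hummus + pasta with both targets exact would need a negative amount; discard.
hummus + sweet potato with both tight: 1.875 servings and 0.6294 servings → $1.57.
pasta + sweet potato with both tight: 3.979 servings and 0.7645 servings → $2.92.
Cheapest feasible corner: $1.57.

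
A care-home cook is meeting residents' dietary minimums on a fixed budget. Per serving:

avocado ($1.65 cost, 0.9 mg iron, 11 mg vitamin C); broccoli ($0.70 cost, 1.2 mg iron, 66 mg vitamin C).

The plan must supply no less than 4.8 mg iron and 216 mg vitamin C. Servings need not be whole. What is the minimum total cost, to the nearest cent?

Two binding constraints pin down two serving amounts, so the optimal mix uses at most two foods. The candidates are each food alone (scaled to the tighter of iron/vitamin C) and each pair with both constraints tight.
avocado only: max(4.8/0.9, 216/11) = 19.64 servings → $32.40.
broccoli only: max(4.8/1.2, 216/66) = 4 servings → $2.80.
avocado + broccoli with both tight: 1.247 servings and 3.065 servings → $4.20.
So the least-cost plan costs $2.80.

$2.80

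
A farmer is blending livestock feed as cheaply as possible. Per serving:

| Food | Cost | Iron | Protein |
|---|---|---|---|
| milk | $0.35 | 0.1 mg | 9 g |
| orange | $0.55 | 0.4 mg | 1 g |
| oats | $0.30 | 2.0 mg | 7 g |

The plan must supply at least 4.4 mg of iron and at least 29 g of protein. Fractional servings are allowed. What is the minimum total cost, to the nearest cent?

milk only: max(4.4/0.1, 29/9) = 44 servings → $15.40.
orange only: max(4.4/0.4, 29/1) = 29 servings → $15.95.
oats only: max(4.4/2.0, 29/7) = 4.143 servings → $1.24.
milk + orange with both tight: 2.057 servings and 10.49 servings → $6.49.
milk + oats with both tight: 1.572 servings and 2.121 servings → $1.19.
orange + oats with both targets exact would need a negative amount; discard.
The minimum over all feasible corners is $1.19.

$1.19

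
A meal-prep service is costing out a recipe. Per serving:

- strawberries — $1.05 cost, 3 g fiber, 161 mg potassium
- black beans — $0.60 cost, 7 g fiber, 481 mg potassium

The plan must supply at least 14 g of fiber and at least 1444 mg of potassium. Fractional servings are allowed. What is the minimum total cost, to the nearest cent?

At the optimum either one food covers both requirements or two foods hit both targets exactly; no other combination can be cheaper.
strawberries only: max(14/3, 1444/161) = 8.969 servings → $9.42.
black beans only: max(14/7, 1444/481) = 3.002 servings → $1.80.
strawberries + black beans: intersection lies outside the first quadrant.
The minimum over all feasible corners is $1.80.

$1.80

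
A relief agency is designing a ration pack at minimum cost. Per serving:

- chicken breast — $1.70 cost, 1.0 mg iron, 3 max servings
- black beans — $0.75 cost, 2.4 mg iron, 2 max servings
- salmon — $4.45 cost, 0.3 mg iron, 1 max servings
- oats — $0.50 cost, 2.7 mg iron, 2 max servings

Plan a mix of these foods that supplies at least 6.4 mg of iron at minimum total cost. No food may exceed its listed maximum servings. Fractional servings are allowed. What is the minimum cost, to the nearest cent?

Cost per mg of iron: oats $0.1852, black beans $0.3125, chicken breast $1.7000, salmon $14.8333.
Take 2 servings of oats: +5.4 mg iron for $1.00 (total $1.00, still need 1.0 mg).
Take 0.4167 servings of black beans: +1.0 mg iron for $0.31 (total $1.31, still need 0.0 mg).
Filling from the cheapest source first is optimal under one linear minimum: $1.31.

$1.31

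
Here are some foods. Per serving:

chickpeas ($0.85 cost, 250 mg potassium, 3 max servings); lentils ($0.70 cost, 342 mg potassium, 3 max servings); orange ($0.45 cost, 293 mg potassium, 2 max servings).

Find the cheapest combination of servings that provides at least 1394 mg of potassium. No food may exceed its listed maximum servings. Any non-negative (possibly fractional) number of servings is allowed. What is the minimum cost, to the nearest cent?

$2.55

Cost per mg of potassium: orange $0.0015, lentils $0.0020, chickpeas $0.0034.
Take 2 servings of orange: +586.0 mg potassium for $0.90 (total $0.90, still need 808.0 mg).
Take 2.363 servings of lentils: +808.0 mg potassium for $1.65 (total $2.55, still need 0.0 mg).
Greedy by cheapest-per-mg is optimal for a single linear constraint, so the minimum cost is $2.55.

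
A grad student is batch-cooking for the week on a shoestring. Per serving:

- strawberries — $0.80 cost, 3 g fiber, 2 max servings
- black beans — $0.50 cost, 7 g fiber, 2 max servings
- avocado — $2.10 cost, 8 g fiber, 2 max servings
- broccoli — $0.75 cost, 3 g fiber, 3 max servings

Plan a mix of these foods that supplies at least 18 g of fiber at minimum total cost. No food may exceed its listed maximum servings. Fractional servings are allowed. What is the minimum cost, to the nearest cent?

Cost per g of fiber: black beans $0.0714, broccoli $0.2500, avocado $0.2625, strawberries $0.2667.
Take 2 servings of black beans: +14.0 g fiber for $1.00 (total $1.00, still need 4.0 g).
Take 1.333 servings of broccoli: +4.0 g fiber for $1.00 (total $2.00, still need 0.0 g).
Greedy by cheapest-per-g is optimal for a single linear constraint, so the minimum cost is $2.00.

$2.00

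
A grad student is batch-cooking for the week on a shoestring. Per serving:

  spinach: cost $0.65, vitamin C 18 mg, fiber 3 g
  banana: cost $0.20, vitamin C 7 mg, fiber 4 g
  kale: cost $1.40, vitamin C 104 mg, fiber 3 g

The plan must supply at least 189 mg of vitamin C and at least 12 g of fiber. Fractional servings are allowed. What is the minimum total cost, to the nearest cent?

With two linear requirements the optimum uses one or two foods; enumerate the corners.
spinach only: max(189/18, 12/3) = 10.5 servings → $6.83.
banana only: max(189/7, 12/4) = 27 servings → $5.40.
kale only: max(189/104, 12/3) = 4 servings → $5.60.
spinach + banana: the both-tight solution has a negative serving — not a feasible corner.
spinach + kale with both tight: 2.64 servings and 1.36 servings → $3.62.
banana + kale with both tight: 1.724 servings and 1.701 servings → $2.73.
The minimum over all feasible corners is $2.73.

$2.73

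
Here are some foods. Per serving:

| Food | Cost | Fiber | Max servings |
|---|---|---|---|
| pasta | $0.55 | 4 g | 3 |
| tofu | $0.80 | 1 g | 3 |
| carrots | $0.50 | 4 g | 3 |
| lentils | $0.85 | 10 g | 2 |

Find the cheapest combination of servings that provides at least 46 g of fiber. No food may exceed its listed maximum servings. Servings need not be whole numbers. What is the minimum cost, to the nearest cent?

Cost per g of fiber: lentils $0.0850, carrots $0.1250, pasta $0.1375, tofu $0.8000.
Take 2 servings of lentils: +20.0 g fiber for $1.70 (total $1.70, still need 26.0 g).
Take 3 servings of carrots: +12.0 g fiber for $1.50 (total $3.20, still need 14.0 g).
Take 3 servings of pasta: +12.0 g fiber for $1.65 (total $4.85, still need 2.0 g).
Take 2 servings of tofu: +2.0 g fiber for $1.60 (total $6.45, still need 0.0 g).
Greedy by cheapest-per-g is optimal for a single linear constraint, so the minimum cost is $6.45.

$6.45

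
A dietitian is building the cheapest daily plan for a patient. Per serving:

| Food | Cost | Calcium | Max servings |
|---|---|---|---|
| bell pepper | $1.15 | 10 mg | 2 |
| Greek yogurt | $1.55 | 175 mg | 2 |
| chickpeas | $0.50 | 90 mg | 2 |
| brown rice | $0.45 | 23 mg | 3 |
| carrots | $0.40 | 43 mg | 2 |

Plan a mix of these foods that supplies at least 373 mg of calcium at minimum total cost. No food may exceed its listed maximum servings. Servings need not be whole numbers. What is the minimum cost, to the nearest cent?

Cost per mg of calcium: chickpeas $0.0056, Greek yogurt $0.0089, carrots $0.0093, brown rice $0.0196, bell pepper $0.1150.
Take 2 servings of chickpeas: +180.0 mg calcium for $1.00 (total $1.00, still need 193.0 mg).
Take 1.103 servings of Greek yogurt: +193.0 mg calcium for $1.71 (total $2.71, still need 0.0 mg).
Filling from the cheapest source first is optimal under one linear minimum: $2.71.

$2.71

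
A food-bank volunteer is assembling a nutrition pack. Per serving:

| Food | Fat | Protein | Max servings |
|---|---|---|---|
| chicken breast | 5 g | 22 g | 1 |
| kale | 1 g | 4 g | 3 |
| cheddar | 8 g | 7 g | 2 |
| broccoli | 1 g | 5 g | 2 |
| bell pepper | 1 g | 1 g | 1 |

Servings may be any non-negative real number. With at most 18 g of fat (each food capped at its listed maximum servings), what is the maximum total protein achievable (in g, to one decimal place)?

Protein per g fat: broccoli 5, chicken breast 4.4, kale 4, bell pepper 1, cheddar 0.875.
Take 2 servings of broccoli: uses 2 g fat, +10.0 g protein (running total 10.0 g).
Take 1 serving of chicken breast: uses 5 g fat, +22.0 g protein (running total 32.0 g).
Take 3 servings of kale: uses 3 g fat, +12.0 g protein (running total 44.0 g).
Take 1 serving of bell pepper: uses 1 g fat, +1.0 g protein (running total 45.0 g).
Take 0.875 servings of cheddar: uses 7 g fat, +6.1 g protein (running total 51.1 g).
Greedy by best ratio exhausts the fat allowance optimally: 51.1 g.

51.1 g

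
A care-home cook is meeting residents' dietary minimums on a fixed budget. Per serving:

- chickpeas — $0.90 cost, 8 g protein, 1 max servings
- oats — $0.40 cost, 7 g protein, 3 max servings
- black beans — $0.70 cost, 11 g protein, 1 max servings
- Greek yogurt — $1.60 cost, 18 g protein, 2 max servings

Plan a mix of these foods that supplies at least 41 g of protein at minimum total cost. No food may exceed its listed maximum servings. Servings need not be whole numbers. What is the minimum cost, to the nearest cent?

Cost per g of protein: oats $0.0571, black beans $0.0636, Greek yogurt $0.0889, chickpeas $0.1125.
Take 3 servings of oats: +21.0 g protein for $1.20 (total $1.20, still need 20.0 g).
Take 1 serving of black beans: +11.0 g protein for $0.70 (total $1.90, still need 9.0 g).
Take 0.5 servings of Greek yogurt: +9.0 g protein for $0.80 (total $2.70, still need 0.0 g).
Filling from the cheapest source first is optimal under one linear minimum: $2.70.

$2.70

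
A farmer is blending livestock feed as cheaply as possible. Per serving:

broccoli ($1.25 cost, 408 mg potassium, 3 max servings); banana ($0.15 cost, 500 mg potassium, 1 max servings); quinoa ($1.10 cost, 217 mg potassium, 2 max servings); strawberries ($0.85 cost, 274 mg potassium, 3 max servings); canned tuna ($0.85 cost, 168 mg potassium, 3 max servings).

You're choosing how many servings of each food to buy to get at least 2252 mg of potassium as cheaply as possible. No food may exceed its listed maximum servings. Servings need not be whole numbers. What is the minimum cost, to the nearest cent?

Cost per mg of potassium: banana $0.0003, broccoli $0.0031, strawberries $0.0031, canned tuna $0.0051, quinoa $0.0051.
Take 1 serving of banana: +500.0 mg potassium for $0.15 (total $0.15, still need 1752.0 mg).
Take 3 servings of broccoli: +1224.0 mg potassium for $3.75 (total $3.90, still need 528.0 mg).
Take 1.927 servings of strawberries: +528.0 mg potassium for $1.64 (total $5.54, still need 0.0 mg).
Greedy by cheapest-per-mg is optimal for a single linear constraint, so the minimum cost is $5.54.

$5.54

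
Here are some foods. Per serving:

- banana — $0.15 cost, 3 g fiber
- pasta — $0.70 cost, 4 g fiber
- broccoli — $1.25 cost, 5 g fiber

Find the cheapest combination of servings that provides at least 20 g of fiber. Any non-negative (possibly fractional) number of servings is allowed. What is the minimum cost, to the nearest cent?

$1.00

Cost per g of fiber: banana $0.0500, pasta $0.1750, broccoli $0.2500.
With no serving limits, use only banana: 20 g / 3 g = 6.667 servings × $0.15 = $1.00.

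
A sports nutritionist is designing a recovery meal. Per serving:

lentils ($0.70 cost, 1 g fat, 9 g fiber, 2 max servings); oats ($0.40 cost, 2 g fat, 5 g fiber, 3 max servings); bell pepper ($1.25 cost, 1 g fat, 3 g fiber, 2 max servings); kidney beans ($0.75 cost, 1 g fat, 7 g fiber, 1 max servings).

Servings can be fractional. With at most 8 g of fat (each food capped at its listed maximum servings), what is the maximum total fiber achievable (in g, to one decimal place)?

38.5 g

Fiber per g fat: lentils 9, kidney beans 7, bell pepper 3, oats 2.5.
Take 2 servings of lentils: uses 2 g fat, +18.0 g fiber (running total 18.0 g).
Take 1 serving of kidney beans: uses 1 g fat, +7.0 g fiber (running total 25.0 g).
Take 2 servings of bell pepper: uses 2 g fat, +6.0 g fiber (running total 31.0 g).
Take 1.5 servings of oats: uses 3 g fat, +7.5 g fiber (running total 38.5 g).
Greedy by best ratio exhausts the fat allowance optimally: 38.5 g.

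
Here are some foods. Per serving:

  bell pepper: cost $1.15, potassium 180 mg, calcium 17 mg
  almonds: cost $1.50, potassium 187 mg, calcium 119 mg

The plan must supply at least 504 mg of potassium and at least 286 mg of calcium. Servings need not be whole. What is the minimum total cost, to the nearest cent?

$3.94

Check every corner: each single food scaled to meet both minima, and each pair solved so both constraints bind.
bell pepper only: max(504/180, 286/17) = 16.82 servings → $19.35.
almonds only: max(504/187, 286/119) = 2.695 servings → $4.04.
bell pepper + almonds with both tight: 0.356 servings and 2.353 servings → $3.94.
The minimum over all feasible corners is $3.94.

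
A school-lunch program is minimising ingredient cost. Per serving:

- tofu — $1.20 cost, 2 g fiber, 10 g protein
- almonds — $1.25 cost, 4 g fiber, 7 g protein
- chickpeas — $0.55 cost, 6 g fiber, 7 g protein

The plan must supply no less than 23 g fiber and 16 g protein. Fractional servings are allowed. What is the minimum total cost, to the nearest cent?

This is a tiny linear program; its minimum lies at a vertex of the feasible set. List the vertices and price them.
tofu only: max(23/2, 16/10) = 11.5 servings → $13.80.
almonds only: max(23/4, 16/7) = 5.75 servings → $7.19.
chickpeas only: max(23/6, 16/7) = 3.833 servings → $2.11.
tofu + almonds: intersection lies outside the first quadrant.
tofu + chickpeas: the both-tight solution has a negative serving — not a feasible corner.
almonds + chickpeas: intersection lies outside the first quadrant.
The minimum over all feasible corners is $2.11.

$2.11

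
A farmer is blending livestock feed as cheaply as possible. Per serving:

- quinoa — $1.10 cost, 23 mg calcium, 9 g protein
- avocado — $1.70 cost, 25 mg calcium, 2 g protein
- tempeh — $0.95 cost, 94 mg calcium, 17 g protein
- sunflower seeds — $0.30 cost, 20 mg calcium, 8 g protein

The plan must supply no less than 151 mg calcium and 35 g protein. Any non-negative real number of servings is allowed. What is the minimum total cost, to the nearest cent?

With two linear requirements the optimum uses one or two foods; enumerate the corners.
quinoa only: max(151/23, 35/9) = 6.565 servings → $7.22.
avocado only: max(151/25, 35/2) = 17.5 servings → $29.75.
tempeh only: max(151/94, 35/17) = 2.059 servings → $1.96.
sunflower seeds only: max(151/20, 35/8) = 7.55 servings → $2.27.
quinoa + avocado with both tight: 3.201 servings and 3.095 servings → $8.78.
quinoa + tempeh with both tight: 1.589 servings and 1.218 servings → $2.90.
quinoa + sunflower seeds: the both-tight solution has a negative serving — not a feasible corner.
avocado + tempeh: the both-tight solution has a negative serving — not a feasible corner.
avocado + sunflower seeds with both tight: 3.175 servings and 3.581 servings → $6.47.
tempeh + sunflower seeds with both tight: 1.233 servings and 1.755 servings → $1.70.
Cheapest feasible corner: $1.70.

$1.70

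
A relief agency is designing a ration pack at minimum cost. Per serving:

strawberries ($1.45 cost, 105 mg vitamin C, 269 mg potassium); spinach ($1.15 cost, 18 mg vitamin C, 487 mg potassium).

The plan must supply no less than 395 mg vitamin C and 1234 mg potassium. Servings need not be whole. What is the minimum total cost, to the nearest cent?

$5.91

The cheapest plan sits at a corner of the feasible region — with two constraints it uses at most two foods.
strawberries only: max(395/105, 1234/269) = 4.587 servings → $6.65.
spinach only: max(395/18, 1234/487) = 21.94 servings → $25.24.
strawberries + spinach with both tight: 3.676 servings and 0.5036 servings → $5.91.
So the least-cost plan costs $5.91.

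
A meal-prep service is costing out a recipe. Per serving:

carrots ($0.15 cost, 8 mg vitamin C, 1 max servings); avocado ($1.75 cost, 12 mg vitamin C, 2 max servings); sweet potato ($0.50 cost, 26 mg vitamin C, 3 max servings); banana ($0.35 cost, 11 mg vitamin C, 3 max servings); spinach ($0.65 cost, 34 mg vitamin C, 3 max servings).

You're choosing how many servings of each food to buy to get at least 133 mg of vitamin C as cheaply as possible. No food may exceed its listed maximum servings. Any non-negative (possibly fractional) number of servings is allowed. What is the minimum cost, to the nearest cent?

$2.54

Cost per mg of vitamin C: carrots $0.0187, spinach $0.0191, sweet potato $0.0192, banana $0.0318, avocado $0.1458.
Take 1 serving of carrots: +8.0 mg vitamin C for $0.15 (total $0.15, still need 125.0 mg).
Take 3 servings of spinach: +102.0 mg vitamin C for $1.95 (total $2.10, still need 23.0 mg).
Take 0.8846 servings of sweet potato: +23.0 mg vitamin C for $0.44 (total $2.54, still need 0.0 mg).
Greedy by cheapest-per-mg is optimal for a single linear constraint, so the minimum cost is $2.54.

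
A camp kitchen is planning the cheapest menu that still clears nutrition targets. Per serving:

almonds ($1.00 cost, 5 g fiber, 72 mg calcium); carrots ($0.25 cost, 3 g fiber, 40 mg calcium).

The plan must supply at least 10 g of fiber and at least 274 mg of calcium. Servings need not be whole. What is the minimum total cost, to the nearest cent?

At the optimum either one food covers both requirements or two foods hit both targets exactly; no other combination can be cheaper.
almonds only: max(10/5, 274/72) = 3.806 servings → $3.81.
carrots only: max(10/3, 274/40) = 6.85 servings → $1.71.
almonds + carrots: intersection lies outside the first quadrant.
Cheapest feasible corner: $1.71.

$1.71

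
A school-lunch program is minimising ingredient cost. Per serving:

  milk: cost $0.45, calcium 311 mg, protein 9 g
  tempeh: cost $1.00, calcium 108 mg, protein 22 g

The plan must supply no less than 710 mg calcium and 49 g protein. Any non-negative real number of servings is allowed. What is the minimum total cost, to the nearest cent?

An LP optimum is at a vertex; with two nutrient constraints at most two foods are used. Check each candidate.
milk only: max(710/311, 49/9) = 5.444 servings → $2.45.
tempeh only: max(710/108, 49/22) = 6.574 servings → $6.57.
milk + tempeh with both tight: 1.759 servings and 1.507 servings → $2.30.
Cheapest feasible corner: $2.30.

$2.30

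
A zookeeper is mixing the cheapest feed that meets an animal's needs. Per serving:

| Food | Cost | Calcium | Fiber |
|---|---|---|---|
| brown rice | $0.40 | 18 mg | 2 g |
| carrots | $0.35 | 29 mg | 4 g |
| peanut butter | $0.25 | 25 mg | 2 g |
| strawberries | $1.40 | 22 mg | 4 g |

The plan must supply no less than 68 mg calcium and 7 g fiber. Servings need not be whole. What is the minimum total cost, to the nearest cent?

At the optimum either one food covers both requirements or two foods hit both targets exactly; no other combination can be cheaper.
brown rice only: max(68/18, 7/2) = 3.778 servings → $1.51.
carrots only: max(68/29, 7/4) = 2.345 servings → $0.82.
peanut butter only: max(68/25, 7/2) = 3.5 servings → $0.88.
strawberries only: max(68/22, 7/4) = 3.091 servings → $4.33.
brown rice + carrots: the both-tight solution has a negative serving — not a feasible corner.
brown rice + peanut butter with both tight: 2.786 servings and 0.7143 servings → $1.29.
brown rice + strawberries: intersection lies outside the first quadrant.
carrots + peanut butter with both tight: 0.9286 servings and 1.643 servings → $0.74.
carrots + strawberries: the both-tight solution has a negative serving — not a feasible corner.
peanut butter + strawberries with both tight: 2.107 servings and 0.6964 servings → $1.50.
The minimum over all feasible corners is $0.74.

$0.74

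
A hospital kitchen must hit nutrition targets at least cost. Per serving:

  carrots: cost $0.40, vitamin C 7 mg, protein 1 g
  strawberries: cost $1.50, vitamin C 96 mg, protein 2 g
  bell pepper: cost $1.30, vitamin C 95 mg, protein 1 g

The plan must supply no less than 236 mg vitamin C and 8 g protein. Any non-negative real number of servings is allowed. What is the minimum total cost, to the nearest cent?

At the optimum either one food covers both requirements or two foods hit both targets exactly; no other combination can be cheaper.
carrots only: max(236/7, 8/1) = 33.71 servings → $13.49.
strawberries only: max(236/96, 8/2) = 4 servings → $6.00.
bell pepper only: max(236/95, 8/1) = 8 servings → $10.40.
carrots + strawberries with both tight: 3.61 servings and 2.195 servings → $4.74.
carrots + bell pepper with both tight: 5.955 servings and 2.045 servings → $5.04.
strawberries + bell pepper: the both-tight solution has a negative serving — not a feasible corner.
The minimum over all feasible corners is $4.74.

$4.74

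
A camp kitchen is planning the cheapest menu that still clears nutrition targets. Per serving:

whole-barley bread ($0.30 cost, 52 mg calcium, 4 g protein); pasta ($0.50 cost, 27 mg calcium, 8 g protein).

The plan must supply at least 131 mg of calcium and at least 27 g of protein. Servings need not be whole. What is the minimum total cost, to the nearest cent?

$1.74

Two binding constraints pin down two serving amounts, so the optimal mix uses at most two foods. The candidates are each food alone (scaled to the tighter of calcium/protein) and each pair with both constraints tight.
whole-barley bread only: max(131/52, 27/4) = 6.75 servings → $2.02.
pasta only: max(131/27, 27/8) = 4.852 servings → $2.43.
whole-barley bread + pasta with both tight: 1.036 servings and 2.857 servings → $1.74.
The minimum over all feasible corners is $1.74.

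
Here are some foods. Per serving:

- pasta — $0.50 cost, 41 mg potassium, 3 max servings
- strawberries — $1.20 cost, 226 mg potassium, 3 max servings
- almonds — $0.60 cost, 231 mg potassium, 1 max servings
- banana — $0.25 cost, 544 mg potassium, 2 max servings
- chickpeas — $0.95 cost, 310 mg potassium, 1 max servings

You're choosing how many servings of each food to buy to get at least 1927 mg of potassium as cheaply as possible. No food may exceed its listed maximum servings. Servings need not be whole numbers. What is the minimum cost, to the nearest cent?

$3.63

Cost per mg of potassium: banana $0.0005, almonds $0.0026, chickpeas $0.0031, strawberries $0.0053, pasta $0.0122.
Take 2 servings of banana: +1088.0 mg potassium for $0.50 (total $0.50, still need 839.0 mg).
Take 1 serving of almonds: +231.0 mg potassium for $0.60 (total $1.10, still need 608.0 mg).
Take 1 serving of chickpeas: +310.0 mg potassium for $0.95 (total $2.05, still need 298.0 mg).
Take 1.319 servings of strawberries: +298.0 mg potassium for $1.58 (total $3.63, still need 0.0 mg).
Filling from the cheapest source first is optimal under one linear minimum: $3.63.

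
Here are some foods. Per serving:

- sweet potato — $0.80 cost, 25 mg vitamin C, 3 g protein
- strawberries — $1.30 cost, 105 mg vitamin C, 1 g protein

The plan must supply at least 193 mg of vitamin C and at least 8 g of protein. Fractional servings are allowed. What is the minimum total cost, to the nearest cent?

Check every corner: each single food scaled to meet both minima, and each pair solved so both constraints bind.
sweet potato only: max(193/25, 8/3) = 7.72 servings → $6.18.
strawberries only: max(193/105, 8/1) = 8 servings → $10.40.
sweet potato + strawberries with both tight: 2.231 servings and 1.307 servings → $3.48.
So the least-cost plan costs $3.48.

$3.48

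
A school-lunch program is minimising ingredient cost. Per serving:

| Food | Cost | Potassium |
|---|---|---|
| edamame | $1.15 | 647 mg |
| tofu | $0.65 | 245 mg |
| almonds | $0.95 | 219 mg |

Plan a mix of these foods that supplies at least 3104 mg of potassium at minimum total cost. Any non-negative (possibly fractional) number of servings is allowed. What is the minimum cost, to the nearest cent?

Cost per mg of potassium: edamame $0.0018, tofu $0.0027, almonds $0.0043.
With no serving limits, use only edamame: 3104 mg / 647 mg = 4.798 servings × $1.15 = $5.52.

$5.52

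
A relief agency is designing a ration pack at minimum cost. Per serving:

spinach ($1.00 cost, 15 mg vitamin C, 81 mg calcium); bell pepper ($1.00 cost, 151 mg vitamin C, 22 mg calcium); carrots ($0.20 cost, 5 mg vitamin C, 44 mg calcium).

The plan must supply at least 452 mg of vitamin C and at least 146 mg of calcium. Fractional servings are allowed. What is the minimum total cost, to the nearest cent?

$3.30

Minimising a linear cost over {vitamin C ≥ 452, calcium ≥ 146, servings ≥ 0} — the optimum is at a vertex, using one or two foods.
spinach only: max(452/15, 146/81) = 30.13 servings → $30.13.
bell pepper only: max(452/151, 146/22) = 6.636 servings → $6.64.
carrots only: max(452/5, 146/44) = 90.4 servings → $18.08.
spinach + bell pepper with both tight: 1.017 servings and 2.892 servings → $3.91.
spinach + carrots: the both-tight solution has a negative serving — not a feasible corner.
bell pepper + carrots with both tight: 2.932 servings and 1.852 servings → $3.30.
So the least-cost plan costs $3.30.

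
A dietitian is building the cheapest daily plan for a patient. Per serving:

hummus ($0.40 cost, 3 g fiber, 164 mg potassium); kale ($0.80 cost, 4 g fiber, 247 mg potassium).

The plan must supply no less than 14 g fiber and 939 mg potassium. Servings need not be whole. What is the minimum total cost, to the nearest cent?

$2.29

The cheapest plan sits at a corner of the feasible region — with two constraints it uses at most two foods.
hummus only: max(14/3, 939/164) = 5.726 servings → $2.29.
kale only: max(14/4, 939/247) = 3.802 servings → $3.04.
hummus + kale: intersection lies outside the first quadrant.
So the least-cost plan costs $2.29.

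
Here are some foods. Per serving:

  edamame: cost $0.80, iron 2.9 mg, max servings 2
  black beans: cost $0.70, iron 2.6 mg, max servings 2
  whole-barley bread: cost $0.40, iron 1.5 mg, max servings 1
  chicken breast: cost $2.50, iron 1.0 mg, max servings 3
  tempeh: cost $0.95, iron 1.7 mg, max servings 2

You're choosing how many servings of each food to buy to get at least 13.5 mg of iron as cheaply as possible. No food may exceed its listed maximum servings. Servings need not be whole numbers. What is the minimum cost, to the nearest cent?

Cost per mg of iron: whole-barley bread $0.2667, black beans $0.2692, edamame $0.2759, tempeh $0.5588, chicken breast $2.5000.
Take 1 serving of whole-barley bread: +1.5 mg iron for $0.40 (total $0.40, still need 12.0 mg).
Take 2 servings of black beans: +5.2 mg iron for $1.40 (total $1.80, still need 6.8 mg).
Take 2 servings of edamame: +5.8 mg iron for $1.60 (total $3.40, still need 1.0 mg).
Take 0.5882 servings of tempeh: +1.0 mg iron for $0.56 (total $3.96, still need 0.0 mg).
Greedy by cheapest-per-mg is optimal for a single linear constraint, so the minimum cost is $3.96.

$3.96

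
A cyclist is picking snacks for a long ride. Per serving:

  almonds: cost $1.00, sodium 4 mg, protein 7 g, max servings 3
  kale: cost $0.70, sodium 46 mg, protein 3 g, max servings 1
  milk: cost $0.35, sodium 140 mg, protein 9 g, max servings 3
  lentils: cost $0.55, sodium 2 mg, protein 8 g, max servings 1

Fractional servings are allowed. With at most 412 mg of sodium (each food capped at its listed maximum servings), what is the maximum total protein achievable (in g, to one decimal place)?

Protein per mg sodium: lentils 4, almonds 1.75, kale 0.06522, milk 0.06429.
Take 1 serving of lentils: uses 2 mg sodium, +8.0 g protein (running total 8.0 g).
Take 3 servings of almonds: uses 12 mg sodium, +21.0 g protein (running total 29.0 g).
Take 1 serving of kale: uses 46 mg sodium, +3.0 g protein (running total 32.0 g).
Take 2.514 servings of milk: uses 352 mg sodium, +22.6 g protein (running total 54.6 g).
Filling greedily by protein-per-mg sodium is optimal for one linear limit, giving 54.6 g.

54.6 g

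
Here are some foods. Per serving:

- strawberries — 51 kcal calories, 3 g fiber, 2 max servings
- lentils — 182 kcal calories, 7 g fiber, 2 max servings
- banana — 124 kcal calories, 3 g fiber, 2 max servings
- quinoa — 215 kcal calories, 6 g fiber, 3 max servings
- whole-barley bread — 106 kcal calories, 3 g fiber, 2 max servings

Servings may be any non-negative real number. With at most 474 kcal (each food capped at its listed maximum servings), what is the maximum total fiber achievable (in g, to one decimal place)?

Fiber per kcal: strawberries 0.05882, lentils 0.03846, whole-barley bread 0.0283, quinoa 0.02791, banana 0.02419.
Take 2 servings of strawberries: uses 102 kcal, +6.0 g fiber (running total 6.0 g).
Take 2 servings of lentils: uses 364 kcal, +14.0 g fiber (running total 20.0 g).
Take 0.07547 servings of whole-barley bread: uses 8 kcal, +0.2 g fiber (running total 20.2 g).
Greedy by best ratio exhausts the calories allowance optimally: 20.2 g.

20.2 g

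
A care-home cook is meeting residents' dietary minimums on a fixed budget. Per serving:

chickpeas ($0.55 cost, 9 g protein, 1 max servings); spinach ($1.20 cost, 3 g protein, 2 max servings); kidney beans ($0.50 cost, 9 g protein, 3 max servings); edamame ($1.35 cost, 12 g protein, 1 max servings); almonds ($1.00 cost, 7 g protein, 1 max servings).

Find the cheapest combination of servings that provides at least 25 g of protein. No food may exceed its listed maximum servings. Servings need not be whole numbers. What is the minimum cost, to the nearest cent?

$1.39

Cost per g of protein: kidney beans $0.0556, chickpeas $0.0611, edamame $0.1125, almonds $0.1429, spinach $0.4000.
Take 2.778 servings of kidney beans: +25.0 g protein for $1.39 (total $1.39, still need 0.0 g).
Filling from the cheapest source first is optimal under one linear minimum: $1.39.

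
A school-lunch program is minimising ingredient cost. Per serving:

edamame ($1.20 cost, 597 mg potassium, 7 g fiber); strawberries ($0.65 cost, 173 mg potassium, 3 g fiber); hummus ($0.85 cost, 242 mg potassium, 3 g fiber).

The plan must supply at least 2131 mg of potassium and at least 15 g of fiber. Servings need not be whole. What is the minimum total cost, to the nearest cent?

At the optimum either one food covers both requirements or two foods hit both targets exactly; no other combination can be cheaper.
edamame only: max(2131/597, 15/7) = 3.57 servings → $4.28.
strawberries only: max(2131/173, 15/3) = 12.32 servings → $8.01.
hummus only: max(2131/242, 15/3) = 8.806 servings → $7.48.
edamame + strawberries: intersection lies outside the first quadrant.
edamame + hummus with both targets exact would need a negative amount; discard.
strawberries + hummus: intersection lies outside the first quadrant.
The minimum over all feasible corners is $4.28.

$4.28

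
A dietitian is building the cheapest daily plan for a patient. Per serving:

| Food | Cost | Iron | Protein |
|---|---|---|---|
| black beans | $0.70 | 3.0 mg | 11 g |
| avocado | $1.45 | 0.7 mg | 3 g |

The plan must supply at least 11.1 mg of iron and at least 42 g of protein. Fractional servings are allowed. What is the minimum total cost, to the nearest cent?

At the optimum either one food covers both requirements or two foods hit both targets exactly; no other combination can be cheaper.
black beans only: max(11.1/3.0, 42/11) = 3.818 servings → $2.67.
avocado only: max(11.1/0.7, 42/3) = 15.86 servings → $22.99.
black beans + avocado with both tight: 3 servings and 3 servings → $6.45.
The minimum over all feasible corners is $2.67.

$2.67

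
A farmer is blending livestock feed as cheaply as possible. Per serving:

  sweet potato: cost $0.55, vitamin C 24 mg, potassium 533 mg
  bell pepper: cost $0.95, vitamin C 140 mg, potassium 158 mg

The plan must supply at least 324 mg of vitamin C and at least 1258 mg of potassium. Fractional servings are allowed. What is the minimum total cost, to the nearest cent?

$2.88

For a min-cost LP with two ≥-constraints, a basic feasible solution has at most two positive variables.
sweet potato only: max(324/24, 1258/533) = 13.5 servings → $7.42.
bell pepper only: max(324/140, 1258/158) = 7.962 servings → $7.56.
sweet potato + bell pepper with both tight: 1.764 servings and 2.012 servings → $2.88.
The minimum over all feasible corners is $2.88.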